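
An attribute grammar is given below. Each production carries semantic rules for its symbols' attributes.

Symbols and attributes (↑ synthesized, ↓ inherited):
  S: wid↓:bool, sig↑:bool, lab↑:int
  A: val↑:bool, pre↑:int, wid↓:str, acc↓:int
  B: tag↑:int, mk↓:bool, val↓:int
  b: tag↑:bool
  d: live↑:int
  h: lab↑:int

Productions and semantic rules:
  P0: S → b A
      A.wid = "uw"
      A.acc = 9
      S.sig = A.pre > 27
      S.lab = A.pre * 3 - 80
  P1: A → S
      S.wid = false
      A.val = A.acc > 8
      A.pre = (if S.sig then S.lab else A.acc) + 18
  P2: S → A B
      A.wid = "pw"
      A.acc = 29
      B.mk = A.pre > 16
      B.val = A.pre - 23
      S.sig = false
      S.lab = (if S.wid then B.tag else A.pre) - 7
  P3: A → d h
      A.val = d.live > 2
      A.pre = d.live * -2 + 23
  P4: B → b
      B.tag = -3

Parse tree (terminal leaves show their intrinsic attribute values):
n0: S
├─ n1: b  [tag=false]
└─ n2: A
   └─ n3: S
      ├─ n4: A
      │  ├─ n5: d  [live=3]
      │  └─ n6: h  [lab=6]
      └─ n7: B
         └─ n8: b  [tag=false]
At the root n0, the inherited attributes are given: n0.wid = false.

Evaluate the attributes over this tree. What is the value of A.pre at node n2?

1. n0.wid = false  [given at root]
2. n1.tag = false  [terminal]
3. n2.wid = "uw"  ["uw"]
4. n2.acc = 9  [9]
5. n3.wid = false  [false]
6. n4.wid = "pw"  ["pw"]
7. n4.acc = 29  [29]
8. n5.live = 3  [terminal]
9. n6.lab = 6  [terminal]
10. n4.val = true  [d.live > 2]
11. n4.pre = 17  [d.live * -2 + 23]
12. n7.mk = true  [A.pre > 16]
13. n7.val = -6  [A.pre - 23]
14. n8.tag = false  [terminal]
15. n7.tag = -3  [-3]
16. n3.sig = false  [false]
17. n3.lab = 10  [(if S.wid then B.tag else A.pre) - 7]
18. n2.val = true  [A.acc > 8]
19. n2.pre = 27  [(if S.sig then S.lab else A.acc) + 18]
20. n0.sig = false  [A.pre > 27]
21. n0.lab = 1  [A.pre * 3 - 80]

27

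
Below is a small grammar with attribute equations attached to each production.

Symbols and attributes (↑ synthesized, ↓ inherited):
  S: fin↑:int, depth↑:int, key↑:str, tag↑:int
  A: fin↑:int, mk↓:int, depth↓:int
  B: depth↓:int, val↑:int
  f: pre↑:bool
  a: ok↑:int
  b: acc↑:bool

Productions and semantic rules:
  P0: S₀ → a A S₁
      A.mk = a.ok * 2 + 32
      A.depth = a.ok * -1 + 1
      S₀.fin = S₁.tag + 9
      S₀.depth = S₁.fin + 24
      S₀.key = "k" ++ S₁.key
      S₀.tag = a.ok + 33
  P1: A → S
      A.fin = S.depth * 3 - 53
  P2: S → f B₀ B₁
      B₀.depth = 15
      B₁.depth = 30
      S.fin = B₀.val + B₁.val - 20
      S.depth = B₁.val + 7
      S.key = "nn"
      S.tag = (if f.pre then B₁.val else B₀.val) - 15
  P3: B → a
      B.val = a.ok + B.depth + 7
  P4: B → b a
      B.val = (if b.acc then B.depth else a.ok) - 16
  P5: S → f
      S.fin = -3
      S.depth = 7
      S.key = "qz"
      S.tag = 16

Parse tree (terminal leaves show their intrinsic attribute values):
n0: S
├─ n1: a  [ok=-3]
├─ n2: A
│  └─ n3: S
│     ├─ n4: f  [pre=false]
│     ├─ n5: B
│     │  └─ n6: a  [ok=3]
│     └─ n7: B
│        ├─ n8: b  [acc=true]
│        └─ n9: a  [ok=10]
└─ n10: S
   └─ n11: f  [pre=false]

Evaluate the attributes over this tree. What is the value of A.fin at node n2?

1. n1.ok = -3  [terminal]
2. n2.mk = 26  [a.ok * 2 + 32]
3. n2.depth = 4  [a.ok * -1 + 1]
4. n4.pre = false  [terminal]
5. n5.depth = 15  [15]
6. n6.ok = 3  [terminal]
7. n5.val = 25  [a.ok + B.depth + 7]
8. n7.depth = 30  [30]
9. n8.acc = true  [terminal]
10. n9.ok = 10  [terminal]
11. n7.val = 14  [(if b.acc then B.depth else a.ok) - 16]
12. n3.fin = 19  [B₀.val + B₁.val - 20]
13. n3.depth = 21  [B₁.val + 7]
14. n3.key = "nn"  ["nn"]
15. n3.tag = 10  [(if f.pre then B₁.val else B₀.val) - 15]
16. n2.fin = 10  [S.depth * 3 - 53]
17. n11.pre = false  [terminal]
18. n10.fin = -3  [-3]
19. n10.depth = 7  [7]
20. n10.key = "qz"  ["qz"]
21. n10.tag = 16  [16]
22. n0.fin = 25  [S₁.tag + 9]
23. n0.depth = 21  [S₁.fin + 24]
24. n0.key = "kqz"  ["k" ++ S₁.key]
25. n0.tag = 30  [a.ok + 33]

10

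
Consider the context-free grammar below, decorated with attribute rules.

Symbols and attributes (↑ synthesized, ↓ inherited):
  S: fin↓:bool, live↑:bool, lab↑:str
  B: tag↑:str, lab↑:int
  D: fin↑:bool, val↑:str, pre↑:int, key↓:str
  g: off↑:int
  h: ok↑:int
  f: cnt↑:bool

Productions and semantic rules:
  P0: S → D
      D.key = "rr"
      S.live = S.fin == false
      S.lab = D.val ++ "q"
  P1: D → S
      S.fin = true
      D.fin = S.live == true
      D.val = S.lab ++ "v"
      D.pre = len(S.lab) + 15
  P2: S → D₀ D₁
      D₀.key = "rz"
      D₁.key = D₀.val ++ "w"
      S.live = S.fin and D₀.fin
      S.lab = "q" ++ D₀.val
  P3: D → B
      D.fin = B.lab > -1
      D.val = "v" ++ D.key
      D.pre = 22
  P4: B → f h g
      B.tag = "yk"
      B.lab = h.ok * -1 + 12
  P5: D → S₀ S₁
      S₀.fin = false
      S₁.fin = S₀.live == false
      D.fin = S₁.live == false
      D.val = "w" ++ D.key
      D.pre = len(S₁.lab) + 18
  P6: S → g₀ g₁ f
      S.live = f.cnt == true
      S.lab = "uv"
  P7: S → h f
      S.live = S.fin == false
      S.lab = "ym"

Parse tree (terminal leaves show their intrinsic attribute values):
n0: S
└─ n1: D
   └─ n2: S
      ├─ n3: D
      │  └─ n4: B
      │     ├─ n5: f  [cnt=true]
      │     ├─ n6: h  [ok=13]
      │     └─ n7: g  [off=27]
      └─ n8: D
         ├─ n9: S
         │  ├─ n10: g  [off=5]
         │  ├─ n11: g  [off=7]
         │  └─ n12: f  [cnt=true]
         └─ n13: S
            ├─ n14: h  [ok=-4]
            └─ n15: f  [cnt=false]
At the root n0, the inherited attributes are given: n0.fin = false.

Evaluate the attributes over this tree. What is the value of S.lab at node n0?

1. n0.fin = false  [given at root]
2. n1.key = "rr"  ["rr"]
3. n2.fin = true  [true]
4. n3.key = "rz"  ["rz"]
5. n5.cnt = true  [terminal]
6. n6.ok = 13  [terminal]
7. n7.off = 27  [terminal]
8. n4.tag = "yk"  ["yk"]
9. n4.lab = -1  [h.ok * -1 + 12]
10. n3.fin = false  [B.lab > -1]
11. n3.val = "vrz"  ["v" ++ D.key]
12. n3.pre = 22  [22]
13. n8.key = "vrzw"  [D₀.val ++ "w"]
14. n9.fin = false  [false]
15. n10.off = 5  [terminal]
16. n11.off = 7  [terminal]
17. n12.cnt = true  [terminal]
18. n9.live = true  [f.cnt == true]
19. n9.lab = "uv"  ["uv"]
20. n13.fin = false  [S₀.live == false]
21. n14.ok = -4  [terminal]
22. n15.cnt = false  [terminal]
23. n13.live = true  [S.fin == false]
24. n13.lab = "ym"  ["ym"]
25. n8.fin = false  [S₁.live == false]
26. n8.val = "wvrzw"  ["w" ++ D.key]
27. n8.pre = 20  [len(S₁.lab) + 18]
28. n2.live = false  [S.fin and D₀.fin]
29. n2.lab = "qvrz"  ["q" ++ D₀.val]
30. n1.fin = false  [S.live == true]
31. n1.val = "qvrzv"  [S.lab ++ "v"]
32. n1.pre = 19  [len(S.lab) + 15]
33. n0.live = true  [S.fin == false]
34. n0.lab = "qvrzvq"  [D.val ++ "q"]

"qvrzvq"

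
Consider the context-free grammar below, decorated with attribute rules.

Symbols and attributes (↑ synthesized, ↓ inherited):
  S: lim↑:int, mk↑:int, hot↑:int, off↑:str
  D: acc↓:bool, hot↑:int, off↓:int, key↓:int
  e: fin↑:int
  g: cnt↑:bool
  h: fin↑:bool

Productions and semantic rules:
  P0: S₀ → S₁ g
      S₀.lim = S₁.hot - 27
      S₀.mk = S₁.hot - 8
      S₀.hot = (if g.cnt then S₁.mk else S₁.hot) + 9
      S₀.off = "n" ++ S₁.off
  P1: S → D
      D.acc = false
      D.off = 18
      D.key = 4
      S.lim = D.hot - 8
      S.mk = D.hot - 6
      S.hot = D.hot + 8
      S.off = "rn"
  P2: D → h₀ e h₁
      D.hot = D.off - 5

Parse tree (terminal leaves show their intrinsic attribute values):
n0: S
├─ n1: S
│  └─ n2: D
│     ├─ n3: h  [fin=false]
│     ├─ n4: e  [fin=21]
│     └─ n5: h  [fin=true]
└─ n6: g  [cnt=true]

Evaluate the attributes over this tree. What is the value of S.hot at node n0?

16

1. n2.acc = false  [false]
2. n2.off = 18  [18]
3. n2.key = 4  [4]
4. n3.fin = false  [terminal]
5. n4.fin = 21  [terminal]
6. n5.fin = true  [terminal]
7. n2.hot = 13  [D.off - 5]
8. n1.lim = 5  [D.hot - 8]
9. n1.mk = 7  [D.hot - 6]
10. n1.hot = 21  [D.hot + 8]
11. n1.off = "rn"  ["rn"]
12. n6.cnt = true  [terminal]
13. n0.lim = -6  [S₁.hot - 27]
14. n0.mk = 13  [S₁.hot - 8]
15. n0.hot = 16  [(if g.cnt then S₁.mk else S₁.hot) + 9]
16. n0.off = "nrn"  ["n" ++ S₁.off]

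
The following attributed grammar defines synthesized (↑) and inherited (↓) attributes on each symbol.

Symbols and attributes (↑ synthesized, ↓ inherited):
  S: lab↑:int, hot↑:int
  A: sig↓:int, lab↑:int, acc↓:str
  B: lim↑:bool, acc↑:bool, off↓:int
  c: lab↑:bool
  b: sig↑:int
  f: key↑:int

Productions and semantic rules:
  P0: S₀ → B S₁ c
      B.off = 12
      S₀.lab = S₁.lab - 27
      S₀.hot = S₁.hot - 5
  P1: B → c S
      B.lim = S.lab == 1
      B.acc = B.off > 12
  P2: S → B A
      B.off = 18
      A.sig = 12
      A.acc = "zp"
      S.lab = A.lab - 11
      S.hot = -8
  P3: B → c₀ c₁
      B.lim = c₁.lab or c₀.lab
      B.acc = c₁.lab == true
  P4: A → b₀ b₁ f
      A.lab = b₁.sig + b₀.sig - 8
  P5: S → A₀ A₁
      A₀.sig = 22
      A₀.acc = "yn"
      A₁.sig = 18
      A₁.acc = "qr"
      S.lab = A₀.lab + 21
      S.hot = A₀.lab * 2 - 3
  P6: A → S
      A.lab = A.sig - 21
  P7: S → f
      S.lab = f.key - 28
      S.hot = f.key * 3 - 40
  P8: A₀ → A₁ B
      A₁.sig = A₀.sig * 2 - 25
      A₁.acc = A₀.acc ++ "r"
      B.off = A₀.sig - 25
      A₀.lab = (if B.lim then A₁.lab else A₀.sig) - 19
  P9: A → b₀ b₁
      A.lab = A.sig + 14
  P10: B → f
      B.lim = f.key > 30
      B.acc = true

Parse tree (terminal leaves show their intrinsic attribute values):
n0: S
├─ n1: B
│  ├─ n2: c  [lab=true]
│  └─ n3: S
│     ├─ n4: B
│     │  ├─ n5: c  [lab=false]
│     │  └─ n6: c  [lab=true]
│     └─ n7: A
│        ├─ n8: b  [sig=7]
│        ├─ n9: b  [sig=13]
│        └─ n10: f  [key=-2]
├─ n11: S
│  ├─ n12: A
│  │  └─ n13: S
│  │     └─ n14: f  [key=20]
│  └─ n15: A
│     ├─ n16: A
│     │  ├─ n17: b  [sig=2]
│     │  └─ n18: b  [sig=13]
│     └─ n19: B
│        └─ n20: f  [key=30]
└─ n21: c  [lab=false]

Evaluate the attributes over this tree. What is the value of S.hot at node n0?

1. n1.off = 12  [12]
2. n2.lab = true  [terminal]
3. n4.off = 18  [18]
4. n5.lab = false  [terminal]
5. n6.lab = true  [terminal]
6. n4.lim = true  [c₁.lab or c₀.lab]
7. n4.acc = true  [c₁.lab == true]
8. n7.sig = 12  [12]
9. n7.acc = "zp"  ["zp"]
10. n8.sig = 7  [terminal]
11. n9.sig = 13  [terminal]
12. n10.key = -2  [terminal]
13. n7.lab = 12  [b₁.sig + b₀.sig - 8]
14. n3.lab = 1  [A.lab - 11]
15. n3.hot = -8  [-8]
16. n1.lim = true  [S.lab == 1]
17. n1.acc = false  [B.off > 12]
18. n12.sig = 22  [22]
19. n12.acc = "yn"  ["yn"]
20. n14.key = 20  [terminal]
21. n13.lab = -8  [f.key - 28]
22. n13.hot = 20  [f.key * 3 - 40]
23. n12.lab = 1  [A.sig - 21]
24. n15.sig = 18  [18]
25. n15.acc = "qr"  ["qr"]
26. n16.sig = 11  [A₀.sig * 2 - 25]
27. n16.acc = "qrr"  [A₀.acc ++ "r"]
28. n17.sig = 2  [terminal]
29. n18.sig = 13  [terminal]
30. n16.lab = 25  [A.sig + 14]
31. n19.off = -7  [A₀.sig - 25]
32. n20.key = 30  [terminal]
33. n19.lim = false  [f.key > 30]
34. n19.acc = true  [true]
35. n15.lab = -1  [(if B.lim then A₁.lab else A₀.sig) - 19]
36. n11.lab = 22  [A₀.lab + 21]
37. n11.hot = -1  [A₀.lab * 2 - 3]
38. n21.lab = false  [terminal]
39. n0.lab = -5  [S₁.lab - 27]
40. n0.hot = -6  [S₁.hot - 5]

-6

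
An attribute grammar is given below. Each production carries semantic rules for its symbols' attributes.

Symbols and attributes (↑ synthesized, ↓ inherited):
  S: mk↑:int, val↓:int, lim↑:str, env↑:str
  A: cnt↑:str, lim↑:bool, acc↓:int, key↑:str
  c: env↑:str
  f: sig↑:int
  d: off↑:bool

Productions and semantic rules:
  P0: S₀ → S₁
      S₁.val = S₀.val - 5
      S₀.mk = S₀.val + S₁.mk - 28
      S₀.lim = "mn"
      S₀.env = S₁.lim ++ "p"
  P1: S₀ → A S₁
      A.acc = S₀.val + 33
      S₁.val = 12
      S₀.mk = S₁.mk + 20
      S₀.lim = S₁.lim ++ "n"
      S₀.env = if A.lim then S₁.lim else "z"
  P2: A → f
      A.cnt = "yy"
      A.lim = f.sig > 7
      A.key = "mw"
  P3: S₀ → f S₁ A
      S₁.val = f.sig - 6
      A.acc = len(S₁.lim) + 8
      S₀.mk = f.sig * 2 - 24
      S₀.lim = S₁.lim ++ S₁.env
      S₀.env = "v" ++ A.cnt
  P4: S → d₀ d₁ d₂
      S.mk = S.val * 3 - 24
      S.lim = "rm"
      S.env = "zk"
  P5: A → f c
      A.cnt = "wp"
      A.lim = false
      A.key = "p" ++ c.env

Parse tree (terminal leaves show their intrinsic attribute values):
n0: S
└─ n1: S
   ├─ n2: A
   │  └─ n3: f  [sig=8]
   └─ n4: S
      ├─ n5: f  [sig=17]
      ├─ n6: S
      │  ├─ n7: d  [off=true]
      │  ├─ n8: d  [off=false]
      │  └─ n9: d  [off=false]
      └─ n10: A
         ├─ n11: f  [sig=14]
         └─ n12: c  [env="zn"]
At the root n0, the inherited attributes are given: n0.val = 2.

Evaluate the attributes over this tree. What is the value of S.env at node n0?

"rmzknp"

1. n0.val = 2  [given at root]
2. n1.val = -3  [S₀.val - 5]
3. n2.acc = 30  [S₀.val + 33]
4. n3.sig = 8  [terminal]
5. n2.cnt = "yy"  ["yy"]
6. n2.lim = true  [f.sig > 7]
7. n2.key = "mw"  ["mw"]
8. n4.val = 12  [12]
9. n5.sig = 17  [terminal]
10. n6.val = 11  [f.sig - 6]
11. n7.off = true  [terminal]
12. n8.off = false  [terminal]
13. n9.off = false  [terminal]
14. n6.mk = 9  [S.val * 3 - 24]
15. n6.lim = "rm"  ["rm"]
16. n6.env = "zk"  ["zk"]
17. n10.acc = 10  [len(S₁.lim) + 8]
18. n11.sig = 14  [terminal]
19. n12.env = "zn"  [terminal]
20. n10.cnt = "wp"  ["wp"]
21. n10.lim = false  [false]
22. n10.key = "pzn"  ["p" ++ c.env]
23. n4.mk = 10  [f.sig * 2 - 24]
24. n4.lim = "rmzk"  [S₁.lim ++ S₁.env]
25. n4.env = "vwp"  ["v" ++ A.cnt]
26. n1.mk = 30  [S₁.mk + 20]
27. n1.lim = "rmzkn"  [S₁.lim ++ "n"]
28. n1.env = "rmzk"  [if A.lim then S₁.lim else "z"]
29. n0.mk = 4  [S₀.val + S₁.mk - 28]
30. n0.lim = "mn"  ["mn"]
31. n0.env = "rmzknp"  [S₁.lim ++ "p"]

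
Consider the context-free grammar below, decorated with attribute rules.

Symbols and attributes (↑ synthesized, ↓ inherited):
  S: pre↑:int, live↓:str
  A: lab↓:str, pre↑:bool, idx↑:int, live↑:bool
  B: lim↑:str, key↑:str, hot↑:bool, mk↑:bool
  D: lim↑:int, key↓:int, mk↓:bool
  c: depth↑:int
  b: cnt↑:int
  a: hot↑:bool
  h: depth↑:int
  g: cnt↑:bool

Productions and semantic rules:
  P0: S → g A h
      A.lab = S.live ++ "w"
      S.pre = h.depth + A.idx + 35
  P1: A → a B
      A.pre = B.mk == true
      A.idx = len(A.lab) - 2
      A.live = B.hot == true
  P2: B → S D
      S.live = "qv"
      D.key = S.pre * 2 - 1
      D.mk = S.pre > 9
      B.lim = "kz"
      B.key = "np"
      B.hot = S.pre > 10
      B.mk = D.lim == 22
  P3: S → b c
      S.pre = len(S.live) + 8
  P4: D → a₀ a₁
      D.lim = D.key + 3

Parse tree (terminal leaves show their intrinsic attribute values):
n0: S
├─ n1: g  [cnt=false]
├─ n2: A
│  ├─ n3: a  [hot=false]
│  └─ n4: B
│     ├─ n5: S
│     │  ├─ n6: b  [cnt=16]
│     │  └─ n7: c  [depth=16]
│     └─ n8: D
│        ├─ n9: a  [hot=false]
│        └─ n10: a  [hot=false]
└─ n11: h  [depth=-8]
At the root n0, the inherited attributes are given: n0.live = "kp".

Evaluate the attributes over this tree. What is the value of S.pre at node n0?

28

1. n0.live = "kp"  [given at root]
2. n1.cnt = false  [terminal]
3. n2.lab = "kpw"  [S.live ++ "w"]
4. n3.hot = false  [terminal]
5. n5.live = "qv"  ["qv"]
6. n6.cnt = 16  [terminal]
7. n7.depth = 16  [terminal]
8. n5.pre = 10  [len(S.live) + 8]
9. n8.key = 19  [S.pre * 2 - 1]
10. n8.mk = true  [S.pre > 9]
11. n9.hot = false  [terminal]
12. n10.hot = false  [terminal]
13. n8.lim = 22  [D.key + 3]
14. n4.lim = "kz"  ["kz"]
15. n4.key = "np"  ["np"]
16. n4.hot = false  [S.pre > 10]
17. n4.mk = true  [D.lim == 22]
18. n2.pre = true  [B.mk == true]
19. n2.idx = 1  [len(A.lab) - 2]
20. n2.live = false  [B.hot == true]
21. n11.depth = -8  [terminal]
22. n0.pre = 28  [h.depth + A.idx + 35]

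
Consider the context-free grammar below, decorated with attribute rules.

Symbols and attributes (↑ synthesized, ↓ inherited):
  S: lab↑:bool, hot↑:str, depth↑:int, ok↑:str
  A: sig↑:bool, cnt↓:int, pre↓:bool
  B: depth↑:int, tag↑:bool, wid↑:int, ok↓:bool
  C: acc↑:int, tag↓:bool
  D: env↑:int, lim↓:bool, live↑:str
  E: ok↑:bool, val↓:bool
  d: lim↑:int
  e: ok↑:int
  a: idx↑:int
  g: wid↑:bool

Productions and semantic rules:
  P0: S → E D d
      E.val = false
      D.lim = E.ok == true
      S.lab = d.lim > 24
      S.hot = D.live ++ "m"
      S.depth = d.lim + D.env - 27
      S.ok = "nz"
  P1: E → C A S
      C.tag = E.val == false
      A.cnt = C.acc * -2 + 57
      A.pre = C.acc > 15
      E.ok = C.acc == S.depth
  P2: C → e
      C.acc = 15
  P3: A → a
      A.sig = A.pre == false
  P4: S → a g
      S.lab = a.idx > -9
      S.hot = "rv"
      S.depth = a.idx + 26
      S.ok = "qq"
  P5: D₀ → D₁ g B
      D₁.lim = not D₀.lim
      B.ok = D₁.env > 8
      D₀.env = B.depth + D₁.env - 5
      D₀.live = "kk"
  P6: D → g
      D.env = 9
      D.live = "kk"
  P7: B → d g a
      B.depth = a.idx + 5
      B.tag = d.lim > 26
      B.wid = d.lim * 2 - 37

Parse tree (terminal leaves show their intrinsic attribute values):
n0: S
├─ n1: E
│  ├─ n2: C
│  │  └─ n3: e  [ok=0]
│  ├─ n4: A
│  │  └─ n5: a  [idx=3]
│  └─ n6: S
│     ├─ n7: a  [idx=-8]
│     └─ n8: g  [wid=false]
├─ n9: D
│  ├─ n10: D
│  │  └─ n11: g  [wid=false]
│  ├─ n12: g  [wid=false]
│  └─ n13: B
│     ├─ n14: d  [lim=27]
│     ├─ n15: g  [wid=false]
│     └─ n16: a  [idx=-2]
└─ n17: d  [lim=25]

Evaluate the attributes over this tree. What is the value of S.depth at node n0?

5

1. n1.val = false  [false]
2. n2.tag = true  [E.val == false]
3. n3.ok = 0  [terminal]
4. n2.acc = 15  [15]
5. n4.cnt = 27  [C.acc * -2 + 57]
6. n4.pre = false  [C.acc > 15]
7. n5.idx = 3  [terminal]
8. n4.sig = true  [A.pre == false]
9. n7.idx = -8  [terminal]
10. n8.wid = false  [terminal]
11. n6.lab = true  [a.idx > -9]
12. n6.hot = "rv"  ["rv"]
13. n6.depth = 18  [a.idx + 26]
14. n6.ok = "qq"  ["qq"]
15. n1.ok = false  [C.acc == S.depth]
16. n9.lim = false  [E.ok == true]
17. n10.lim = true  [not D₀.lim]
18. n11.wid = false  [terminal]
19. n10.env = 9  [9]
20. n10.live = "kk"  ["kk"]
21. n12.wid = false  [terminal]
22. n13.ok = true  [D₁.env > 8]
23. n14.lim = 27  [terminal]
24. n15.wid = false  [terminal]
25. n16.idx = -2  [terminal]
26. n13.depth = 3  [a.idx + 5]
27. n13.tag = true  [d.lim > 26]
28. n13.wid = 17  [d.lim * 2 - 37]
29. n9.env = 7  [B.depth + D₁.env - 5]
30. n9.live = "kk"  ["kk"]
31. n17.lim = 25  [terminal]
32. n0.lab = true  [d.lim > 24]
33. n0.hot = "kkm"  [D.live ++ "m"]
34. n0.depth = 5  [d.lim + D.env - 27]
35. n0.ok = "nz"  ["nz"]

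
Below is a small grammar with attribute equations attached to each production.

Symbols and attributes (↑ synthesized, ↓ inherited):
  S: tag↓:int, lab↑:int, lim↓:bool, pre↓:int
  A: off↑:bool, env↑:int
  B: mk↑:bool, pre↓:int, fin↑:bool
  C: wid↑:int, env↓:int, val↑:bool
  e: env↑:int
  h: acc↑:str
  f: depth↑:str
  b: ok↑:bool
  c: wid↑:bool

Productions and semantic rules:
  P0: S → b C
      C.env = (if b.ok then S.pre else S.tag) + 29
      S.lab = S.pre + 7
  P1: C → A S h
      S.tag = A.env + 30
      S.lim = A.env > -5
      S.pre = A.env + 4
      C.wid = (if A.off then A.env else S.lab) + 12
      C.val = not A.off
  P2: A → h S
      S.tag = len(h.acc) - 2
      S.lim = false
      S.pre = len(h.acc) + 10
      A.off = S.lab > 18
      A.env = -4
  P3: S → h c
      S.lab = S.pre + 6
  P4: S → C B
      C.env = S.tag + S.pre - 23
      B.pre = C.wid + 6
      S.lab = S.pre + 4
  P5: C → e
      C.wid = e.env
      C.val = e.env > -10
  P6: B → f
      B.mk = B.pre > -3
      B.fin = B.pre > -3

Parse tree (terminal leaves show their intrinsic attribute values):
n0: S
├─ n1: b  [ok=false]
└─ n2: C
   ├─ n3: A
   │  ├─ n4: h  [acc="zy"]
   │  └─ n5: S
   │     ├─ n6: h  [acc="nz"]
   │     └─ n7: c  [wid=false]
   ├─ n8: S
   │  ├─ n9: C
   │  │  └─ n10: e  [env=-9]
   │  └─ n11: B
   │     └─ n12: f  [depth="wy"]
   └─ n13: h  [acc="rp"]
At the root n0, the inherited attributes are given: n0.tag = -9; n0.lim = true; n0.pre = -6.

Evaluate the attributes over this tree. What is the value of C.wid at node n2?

1. n0.tag = -9  [given at root]
2. n0.lim = true  [given at root]
3. n0.pre = -6  [given at root]
4. n1.ok = false  [terminal]
5. n2.env = 20  [(if b.ok then S.pre else S.tag) + 29]
6. n4.acc = "zy"  [terminal]
7. n5.tag = 0  [len(h.acc) - 2]
8. n5.lim = false  [false]
9. n5.pre = 12  [len(h.acc) + 10]
10. n6.acc = "nz"  [terminal]
11. n7.wid = false  [terminal]
12. n5.lab = 18  [S.pre + 6]
13. n3.off = false  [S.lab > 18]
14. n3.env = -4  [-4]
15. n8.tag = 26  [A.env + 30]
16. n8.lim = true  [A.env > -5]
17. n8.pre = 0  [A.env + 4]
18. n9.env = 3  [S.tag + S.pre - 23]
19. n10.env = -9  [terminal]
20. n9.wid = -9  [e.env]
21. n9.val = true  [e.env > -10]
22. n11.pre = -3  [C.wid + 6]
23. n12.depth = "wy"  [terminal]
24. n11.mk = false  [B.pre > -3]
25. n11.fin = false  [B.pre > -3]
26. n8.lab = 4  [S.pre + 4]
27. n13.acc = "rp"  [terminal]
28. n2.wid = 16  [(if A.off then A.env else S.lab) + 12]
29. n2.val = true  [not A.off]
30. n0.lab = 1  [S.pre + 7]

16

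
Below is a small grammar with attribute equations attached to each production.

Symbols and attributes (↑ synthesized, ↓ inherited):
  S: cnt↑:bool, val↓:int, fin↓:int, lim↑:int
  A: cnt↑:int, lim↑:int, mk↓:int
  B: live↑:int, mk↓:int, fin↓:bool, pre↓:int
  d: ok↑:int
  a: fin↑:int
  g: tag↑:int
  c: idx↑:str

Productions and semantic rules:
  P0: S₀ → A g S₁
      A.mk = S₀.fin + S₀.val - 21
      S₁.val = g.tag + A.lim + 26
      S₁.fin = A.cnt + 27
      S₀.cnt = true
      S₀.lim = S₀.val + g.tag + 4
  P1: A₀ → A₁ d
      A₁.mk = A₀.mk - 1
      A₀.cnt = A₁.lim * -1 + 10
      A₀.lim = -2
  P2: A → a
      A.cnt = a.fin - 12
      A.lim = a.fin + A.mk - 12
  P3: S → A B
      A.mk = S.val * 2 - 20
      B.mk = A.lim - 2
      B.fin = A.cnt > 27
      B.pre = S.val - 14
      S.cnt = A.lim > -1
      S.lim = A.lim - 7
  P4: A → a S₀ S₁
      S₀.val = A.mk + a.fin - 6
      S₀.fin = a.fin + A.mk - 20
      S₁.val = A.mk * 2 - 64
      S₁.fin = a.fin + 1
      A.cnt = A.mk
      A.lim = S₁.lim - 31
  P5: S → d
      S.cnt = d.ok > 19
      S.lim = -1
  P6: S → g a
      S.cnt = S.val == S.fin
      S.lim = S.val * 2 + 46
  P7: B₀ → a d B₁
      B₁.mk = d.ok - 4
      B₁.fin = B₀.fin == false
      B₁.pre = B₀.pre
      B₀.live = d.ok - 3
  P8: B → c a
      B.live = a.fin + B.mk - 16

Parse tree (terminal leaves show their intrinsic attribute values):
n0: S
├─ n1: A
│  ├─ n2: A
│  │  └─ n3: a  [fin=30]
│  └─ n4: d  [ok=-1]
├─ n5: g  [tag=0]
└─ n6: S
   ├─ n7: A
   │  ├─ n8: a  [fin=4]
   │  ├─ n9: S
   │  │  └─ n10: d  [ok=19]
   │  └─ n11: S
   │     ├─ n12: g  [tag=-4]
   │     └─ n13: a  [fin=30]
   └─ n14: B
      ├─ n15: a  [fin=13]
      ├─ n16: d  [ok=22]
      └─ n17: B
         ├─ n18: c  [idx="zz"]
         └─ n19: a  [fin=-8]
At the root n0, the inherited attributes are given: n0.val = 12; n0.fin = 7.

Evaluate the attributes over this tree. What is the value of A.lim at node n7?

1. n0.val = 12  [given at root]
2. n0.fin = 7  [given at root]
3. n1.mk = -2  [S₀.fin + S₀.val - 21]
4. n2.mk = -3  [A₀.mk - 1]
5. n3.fin = 30  [terminal]
6. n2.cnt = 18  [a.fin - 12]
7. n2.lim = 15  [a.fin + A.mk - 12]
8. n4.ok = -1  [terminal]
9. n1.cnt = -5  [A₁.lim * -1 + 10]
10. n1.lim = -2  [-2]
11. n5.tag = 0  [terminal]
12. n6.val = 24  [g.tag + A.lim + 26]
13. n6.fin = 22  [A.cnt + 27]
14. n7.mk = 28  [S.val * 2 - 20]
15. n8.fin = 4  [terminal]
16. n9.val = 26  [A.mk + a.fin - 6]
17. n9.fin = 12  [a.fin + A.mk - 20]
18. n10.ok = 19  [terminal]
19. n9.cnt = false  [d.ok > 19]
20. n9.lim = -1  [-1]
21. n11.val = -8  [A.mk * 2 - 64]
22. n11.fin = 5  [a.fin + 1]
23. n12.tag = -4  [terminal]
24. n13.fin = 30  [terminal]
25. n11.cnt = false  [S.val == S.fin]
26. n11.lim = 30  [S.val * 2 + 46]
27. n7.cnt = 28  [A.mk]
28. n7.lim = -1  [S₁.lim - 31]
29. n14.mk = -3  [A.lim - 2]
30. n14.fin = true  [A.cnt > 27]
31. n14.pre = 10  [S.val - 14]
32. n15.fin = 13  [terminal]
33. n16.ok = 22  [terminal]
34. n17.mk = 18  [d.ok - 4]
35. n17.fin = false  [B₀.fin == false]
36. n17.pre = 10  [B₀.pre]
37. n18.idx = "zz"  [terminal]
38. n19.fin = -8  [terminal]
39. n17.live = -6  [a.fin + B.mk - 16]
40. n14.live = 19  [d.ok - 3]
41. n6.cnt = false  [A.lim > -1]
42. n6.lim = -8  [A.lim - 7]
43. n0.cnt = true  [true]
44. n0.lim = 16  [S₀.val + g.tag + 4]

-1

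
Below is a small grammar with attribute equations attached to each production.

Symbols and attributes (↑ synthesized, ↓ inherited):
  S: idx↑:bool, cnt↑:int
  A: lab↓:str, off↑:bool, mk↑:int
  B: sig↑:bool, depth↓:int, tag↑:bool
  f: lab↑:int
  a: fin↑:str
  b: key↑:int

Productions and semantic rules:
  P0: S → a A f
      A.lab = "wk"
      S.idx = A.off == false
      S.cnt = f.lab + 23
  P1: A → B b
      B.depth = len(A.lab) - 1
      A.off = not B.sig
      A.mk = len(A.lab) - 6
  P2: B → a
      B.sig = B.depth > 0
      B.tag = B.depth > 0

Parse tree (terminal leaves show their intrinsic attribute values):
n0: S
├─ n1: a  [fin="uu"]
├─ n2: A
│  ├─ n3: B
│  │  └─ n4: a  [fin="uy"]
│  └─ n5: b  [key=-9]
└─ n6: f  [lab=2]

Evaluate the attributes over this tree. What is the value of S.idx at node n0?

true

1. n1.fin = "uu"  [terminal]
2. n2.lab = "wk"  ["wk"]
3. n3.depth = 1  [len(A.lab) - 1]
4. n4.fin = "uy"  [terminal]
5. n3.sig = true  [B.depth > 0]
6. n3.tag = true  [B.depth > 0]
7. n5.key = -9  [terminal]
8. n2.off = false  [not B.sig]
9. n2.mk = -4  [len(A.lab) - 6]
10. n6.lab = 2  [terminal]
11. n0.idx = true  [A.off == false]
12. n0.cnt = 25  [f.lab + 23]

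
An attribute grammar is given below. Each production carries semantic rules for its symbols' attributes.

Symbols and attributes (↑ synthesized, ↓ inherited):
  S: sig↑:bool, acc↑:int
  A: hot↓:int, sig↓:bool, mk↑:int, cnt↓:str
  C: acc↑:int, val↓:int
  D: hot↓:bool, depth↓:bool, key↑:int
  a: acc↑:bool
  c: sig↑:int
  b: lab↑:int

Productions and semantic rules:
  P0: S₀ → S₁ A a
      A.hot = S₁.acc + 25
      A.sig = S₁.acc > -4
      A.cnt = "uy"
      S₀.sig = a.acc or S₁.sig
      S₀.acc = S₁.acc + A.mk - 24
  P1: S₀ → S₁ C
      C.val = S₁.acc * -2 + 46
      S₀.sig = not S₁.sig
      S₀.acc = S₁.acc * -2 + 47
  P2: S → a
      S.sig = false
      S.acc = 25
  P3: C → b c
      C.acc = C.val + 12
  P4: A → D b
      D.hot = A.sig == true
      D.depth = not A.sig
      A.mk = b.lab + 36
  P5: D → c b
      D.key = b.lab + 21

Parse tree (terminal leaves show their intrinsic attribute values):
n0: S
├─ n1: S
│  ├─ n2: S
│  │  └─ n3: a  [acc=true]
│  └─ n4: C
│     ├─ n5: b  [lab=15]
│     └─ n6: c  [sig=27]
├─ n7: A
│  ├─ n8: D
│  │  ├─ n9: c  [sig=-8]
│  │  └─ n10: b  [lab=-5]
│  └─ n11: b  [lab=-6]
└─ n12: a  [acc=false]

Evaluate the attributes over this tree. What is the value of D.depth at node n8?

false

1. n3.acc = true  [terminal]
2. n2.sig = false  [false]
3. n2.acc = 25  [25]
4. n4.val = -4  [S₁.acc * -2 + 46]
5. n5.lab = 15  [terminal]
6. n6.sig = 27  [terminal]
7. n4.acc = 8  [C.val + 12]
8. n1.sig = true  [not S₁.sig]
9. n1.acc = -3  [S₁.acc * -2 + 47]
10. n7.hot = 22  [S₁.acc + 25]
11. n7.sig = true  [S₁.acc > -4]
12. n7.cnt = "uy"  ["uy"]
13. n8.hot = true  [A.sig == true]
14. n8.depth = false  [not A.sig]
15. n9.sig = -8  [terminal]
16. n10.lab = -5  [terminal]
17. n8.key = 16  [b.lab + 21]
18. n11.lab = -6  [terminal]
19. n7.mk = 30  [b.lab + 36]
20. n12.acc = false  [terminal]
21. n0.sig = true  [a.acc or S₁.sig]
22. n0.acc = 3  [S₁.acc + A.mk - 24]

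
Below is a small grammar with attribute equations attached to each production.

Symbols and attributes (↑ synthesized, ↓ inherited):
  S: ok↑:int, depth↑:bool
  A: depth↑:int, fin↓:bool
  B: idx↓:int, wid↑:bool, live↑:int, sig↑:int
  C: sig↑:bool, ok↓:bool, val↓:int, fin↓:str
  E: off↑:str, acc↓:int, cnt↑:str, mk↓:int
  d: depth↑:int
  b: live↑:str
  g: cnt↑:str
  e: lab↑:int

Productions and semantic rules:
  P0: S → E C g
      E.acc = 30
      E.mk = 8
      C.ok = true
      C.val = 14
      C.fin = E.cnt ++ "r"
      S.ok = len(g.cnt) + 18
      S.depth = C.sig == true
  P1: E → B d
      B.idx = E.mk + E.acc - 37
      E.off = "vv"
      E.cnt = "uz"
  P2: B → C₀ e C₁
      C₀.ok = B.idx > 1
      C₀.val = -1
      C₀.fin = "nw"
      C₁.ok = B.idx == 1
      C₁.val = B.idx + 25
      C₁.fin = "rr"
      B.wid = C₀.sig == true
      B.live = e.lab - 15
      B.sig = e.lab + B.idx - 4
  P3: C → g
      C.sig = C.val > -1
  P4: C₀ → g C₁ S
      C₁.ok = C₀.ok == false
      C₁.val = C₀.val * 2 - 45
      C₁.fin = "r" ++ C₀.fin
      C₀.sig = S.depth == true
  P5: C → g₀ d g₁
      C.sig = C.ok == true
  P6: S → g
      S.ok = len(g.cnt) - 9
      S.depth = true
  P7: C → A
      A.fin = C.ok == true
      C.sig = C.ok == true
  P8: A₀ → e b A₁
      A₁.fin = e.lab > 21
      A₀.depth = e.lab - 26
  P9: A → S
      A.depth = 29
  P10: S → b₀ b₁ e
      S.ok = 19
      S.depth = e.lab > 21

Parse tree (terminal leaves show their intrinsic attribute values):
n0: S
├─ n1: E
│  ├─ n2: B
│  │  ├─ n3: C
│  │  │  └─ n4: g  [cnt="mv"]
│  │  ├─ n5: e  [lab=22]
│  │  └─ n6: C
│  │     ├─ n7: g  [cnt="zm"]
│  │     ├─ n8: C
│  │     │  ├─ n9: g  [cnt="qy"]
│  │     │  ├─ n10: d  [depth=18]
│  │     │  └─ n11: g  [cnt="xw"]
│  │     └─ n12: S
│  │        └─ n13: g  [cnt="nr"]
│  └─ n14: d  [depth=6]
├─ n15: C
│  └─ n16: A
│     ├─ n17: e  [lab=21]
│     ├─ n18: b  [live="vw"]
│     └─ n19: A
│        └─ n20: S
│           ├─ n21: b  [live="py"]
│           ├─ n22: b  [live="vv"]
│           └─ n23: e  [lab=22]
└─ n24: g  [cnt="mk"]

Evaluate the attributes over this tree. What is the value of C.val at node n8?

7

1. n1.acc = 30  [30]
2. n1.mk = 8  [8]
3. n2.idx = 1  [E.mk + E.acc - 37]
4. n3.ok = false  [B.idx > 1]
5. n3.val = -1  [-1]
6. n3.fin = "nw"  ["nw"]
7. n4.cnt = "mv"  [terminal]
8. n3.sig = false  [C.val > -1]
9. n5.lab = 22  [terminal]
10. n6.ok = true  [B.idx == 1]
11. n6.val = 26  [B.idx + 25]
12. n6.fin = "rr"  ["rr"]
13. n7.cnt = "zm"  [terminal]
14. n8.ok = false  [C₀.ok == false]
15. n8.val = 7  [C₀.val * 2 - 45]
16. n8.fin = "rrr"  ["r" ++ C₀.fin]
17. n9.cnt = "qy"  [terminal]
18. n10.depth = 18  [terminal]
19. n11.cnt = "xw"  [terminal]
20. n8.sig = false  [C.ok == true]
21. n13.cnt = "nr"  [terminal]
22. n12.ok = -7  [len(g.cnt) - 9]
23. n12.depth = true  [true]
24. n6.sig = true  [S.depth == true]
25. n2.wid = false  [C₀.sig == true]
26. n2.live = 7  [e.lab - 15]
27. n2.sig = 19  [e.lab + B.idx - 4]
28. n14.depth = 6  [terminal]
29. n1.off = "vv"  ["vv"]
30. n1.cnt = "uz"  ["uz"]
31. n15.ok = true  [true]
32. n15.val = 14  [14]
33. n15.fin = "uzr"  [E.cnt ++ "r"]
34. n16.fin = true  [C.ok == true]
35. n17.lab = 21  [terminal]
36. n18.live = "vw"  [terminal]
37. n19.fin = false  [e.lab > 21]
38. n21.live = "py"  [terminal]
39. n22.live = "vv"  [terminal]
40. n23.lab = 22  [terminal]
41. n20.ok = 19  [19]
42. n20.depth = true  [e.lab > 21]
43. n19.depth = 29  [29]
44. n16.depth = -5  [e.lab - 26]
45. n15.sig = true  [C.ok == true]
46. n24.cnt = "mk"  [terminal]
47. n0.ok = 20  [len(g.cnt) + 18]
48. n0.depth = true  [C.sig == true]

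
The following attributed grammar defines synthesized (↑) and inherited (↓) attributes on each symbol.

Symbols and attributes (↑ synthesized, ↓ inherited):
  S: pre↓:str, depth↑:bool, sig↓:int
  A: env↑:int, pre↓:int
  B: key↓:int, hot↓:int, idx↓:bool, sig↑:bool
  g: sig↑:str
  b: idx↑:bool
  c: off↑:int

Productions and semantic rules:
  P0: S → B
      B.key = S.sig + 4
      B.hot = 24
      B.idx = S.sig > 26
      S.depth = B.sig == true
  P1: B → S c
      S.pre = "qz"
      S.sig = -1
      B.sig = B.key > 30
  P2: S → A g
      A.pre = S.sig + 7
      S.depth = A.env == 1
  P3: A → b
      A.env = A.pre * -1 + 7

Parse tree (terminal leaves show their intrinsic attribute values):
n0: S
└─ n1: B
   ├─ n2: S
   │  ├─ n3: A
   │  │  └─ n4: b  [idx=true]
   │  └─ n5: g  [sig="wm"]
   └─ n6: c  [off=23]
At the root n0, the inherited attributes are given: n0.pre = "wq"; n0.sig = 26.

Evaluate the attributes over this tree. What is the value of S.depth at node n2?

true

1. n0.pre = "wq"  [given at root]
2. n0.sig = 26  [given at root]
3. n1.key = 30  [S.sig + 4]
4. n1.hot = 24  [24]
5. n1.idx = false  [S.sig > 26]
6. n2.pre = "qz"  ["qz"]
7. n2.sig = -1  [-1]
8. n3.pre = 6  [S.sig + 7]
9. n4.idx = true  [terminal]
10. n3.env = 1  [A.pre * -1 + 7]
11. n5.sig = "wm"  [terminal]
12. n2.depth = true  [A.env == 1]
13. n6.off = 23  [terminal]
14. n1.sig = false  [B.key > 30]
15. n0.depth = false  [B.sig == true]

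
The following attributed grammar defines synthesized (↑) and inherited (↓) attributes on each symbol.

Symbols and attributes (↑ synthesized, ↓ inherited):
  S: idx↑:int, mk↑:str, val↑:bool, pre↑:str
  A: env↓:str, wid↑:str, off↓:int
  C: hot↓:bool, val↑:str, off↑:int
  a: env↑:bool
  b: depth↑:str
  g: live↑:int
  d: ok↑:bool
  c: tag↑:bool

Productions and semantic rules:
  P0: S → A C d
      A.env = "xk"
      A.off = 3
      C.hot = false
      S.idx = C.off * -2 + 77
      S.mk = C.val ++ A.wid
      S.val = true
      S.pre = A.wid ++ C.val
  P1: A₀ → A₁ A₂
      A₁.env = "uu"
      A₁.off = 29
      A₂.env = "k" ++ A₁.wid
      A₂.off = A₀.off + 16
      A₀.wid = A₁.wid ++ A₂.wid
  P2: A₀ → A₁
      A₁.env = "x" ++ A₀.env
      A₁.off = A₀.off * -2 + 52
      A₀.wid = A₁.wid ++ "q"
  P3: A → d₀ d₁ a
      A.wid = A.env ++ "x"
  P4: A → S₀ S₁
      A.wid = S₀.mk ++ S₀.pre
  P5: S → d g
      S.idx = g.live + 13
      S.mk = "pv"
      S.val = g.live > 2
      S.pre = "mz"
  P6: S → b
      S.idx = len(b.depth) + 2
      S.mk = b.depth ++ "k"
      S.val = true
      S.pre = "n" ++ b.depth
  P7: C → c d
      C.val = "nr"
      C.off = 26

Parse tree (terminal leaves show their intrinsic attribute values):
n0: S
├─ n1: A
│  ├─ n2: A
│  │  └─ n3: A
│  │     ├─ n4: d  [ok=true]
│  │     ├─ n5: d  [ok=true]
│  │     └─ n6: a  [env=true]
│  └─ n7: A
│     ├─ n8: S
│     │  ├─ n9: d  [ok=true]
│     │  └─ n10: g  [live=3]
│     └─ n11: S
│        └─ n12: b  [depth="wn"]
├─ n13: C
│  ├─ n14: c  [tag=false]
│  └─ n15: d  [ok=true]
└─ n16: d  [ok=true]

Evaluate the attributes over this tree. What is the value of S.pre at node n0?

1. n1.env = "xk"  ["xk"]
2. n1.off = 3  [3]
3. n2.env = "uu"  ["uu"]
4. n2.off = 29  [29]
5. n3.env = "xuu"  ["x" ++ A₀.env]
6. n3.off = -6  [A₀.off * -2 + 52]
7. n4.ok = true  [terminal]
8. n5.ok = true  [terminal]
9. n6.env = true  [terminal]
10. n3.wid = "xuux"  [A.env ++ "x"]
11. n2.wid = "xuuxq"  [A₁.wid ++ "q"]
12. n7.env = "kxuuxq"  ["k" ++ A₁.wid]
13. n7.off = 19  [A₀.off + 16]
14. n9.ok = true  [terminal]
15. n10.live = 3  [terminal]
16. n8.idx = 16  [g.live + 13]
17. n8.mk = "pv"  ["pv"]
18. n8.val = true  [g.live > 2]
19. n8.pre = "mz"  ["mz"]
20. n12.depth = "wn"  [terminal]
21. n11.idx = 4  [len(b.depth) + 2]
22. n11.mk = "wnk"  [b.depth ++ "k"]
23. n11.val = true  [true]
24. n11.pre = "nwn"  ["n" ++ b.depth]
25. n7.wid = "pvmz"  [S₀.mk ++ S₀.pre]
26. n1.wid = "xuuxqpvmz"  [A₁.wid ++ A₂.wid]
27. n13.hot = false  [false]
28. n14.tag = false  [terminal]
29. n15.ok = true  [terminal]
30. n13.val = "nr"  ["nr"]
31. n13.off = 26  [26]
32. n16.ok = true  [terminal]
33. n0.idx = 25  [C.off * -2 + 77]
34. n0.mk = "nrxuuxqpvmz"  [C.val ++ A.wid]
35. n0.val = true  [true]
36. n0.pre = "xuuxqpvmznr"  [A.wid ++ C.val]

"xuuxqpvmznr"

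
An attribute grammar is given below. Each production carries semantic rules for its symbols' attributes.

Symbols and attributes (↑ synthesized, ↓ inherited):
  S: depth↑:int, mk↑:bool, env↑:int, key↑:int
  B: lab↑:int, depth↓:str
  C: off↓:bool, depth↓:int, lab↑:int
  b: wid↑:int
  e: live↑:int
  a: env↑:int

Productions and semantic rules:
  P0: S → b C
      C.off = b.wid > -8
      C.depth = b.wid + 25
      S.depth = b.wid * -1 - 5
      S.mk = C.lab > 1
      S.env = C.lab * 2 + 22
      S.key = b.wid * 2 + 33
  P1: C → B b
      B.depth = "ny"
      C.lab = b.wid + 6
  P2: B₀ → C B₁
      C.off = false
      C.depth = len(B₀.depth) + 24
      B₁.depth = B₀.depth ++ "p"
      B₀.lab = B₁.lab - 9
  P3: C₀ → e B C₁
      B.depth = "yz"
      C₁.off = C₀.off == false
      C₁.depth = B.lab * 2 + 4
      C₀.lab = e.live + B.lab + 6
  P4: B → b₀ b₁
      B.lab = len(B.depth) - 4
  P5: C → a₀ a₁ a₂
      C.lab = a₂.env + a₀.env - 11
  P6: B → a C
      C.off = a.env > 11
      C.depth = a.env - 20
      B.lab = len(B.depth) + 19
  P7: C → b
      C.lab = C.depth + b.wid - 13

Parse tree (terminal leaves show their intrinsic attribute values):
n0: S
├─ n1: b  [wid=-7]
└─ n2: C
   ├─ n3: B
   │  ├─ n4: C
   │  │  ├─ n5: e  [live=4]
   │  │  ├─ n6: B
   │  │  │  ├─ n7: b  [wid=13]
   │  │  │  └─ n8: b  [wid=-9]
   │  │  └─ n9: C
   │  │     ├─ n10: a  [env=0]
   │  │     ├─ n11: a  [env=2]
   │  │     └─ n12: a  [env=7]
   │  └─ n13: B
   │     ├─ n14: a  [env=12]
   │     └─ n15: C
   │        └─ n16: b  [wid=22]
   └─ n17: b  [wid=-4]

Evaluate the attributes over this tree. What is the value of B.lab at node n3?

1. n1.wid = -7  [terminal]
2. n2.off = true  [b.wid > -8]
3. n2.depth = 18  [b.wid + 25]
4. n3.depth = "ny"  ["ny"]
5. n4.off = false  [false]
6. n4.depth = 26  [len(B₀.depth) + 24]
7. n5.live = 4  [terminal]
8. n6.depth = "yz"  ["yz"]
9. n7.wid = 13  [terminal]
10. n8.wid = -9  [terminal]
11. n6.lab = -2  [len(B.depth) - 4]
12. n9.off = true  [C₀.off == false]
13. n9.depth = 0  [B.lab * 2 + 4]
14. n10.env = 0  [terminal]
15. n11.env = 2  [terminal]
16. n12.env = 7  [terminal]
17. n9.lab = -4  [a₂.env + a₀.env - 11]
18. n4.lab = 8  [e.live + B.lab + 6]
19. n13.depth = "nyp"  [B₀.depth ++ "p"]
20. n14.env = 12  [terminal]
21. n15.off = true  [a.env > 11]
22. n15.depth = -8  [a.env - 20]
23. n16.wid = 22  [terminal]
24. n15.lab = 1  [C.depth + b.wid - 13]
25. n13.lab = 22  [len(B.depth) + 19]
26. n3.lab = 13  [B₁.lab - 9]
27. n17.wid = -4  [terminal]
28. n2.lab = 2  [b.wid + 6]
29. n0.depth = 2  [b.wid * -1 - 5]
30. n0.mk = true  [C.lab > 1]
31. n0.env = 26  [C.lab * 2 + 22]
32. n0.key = 19  [b.wid * 2 + 33]

13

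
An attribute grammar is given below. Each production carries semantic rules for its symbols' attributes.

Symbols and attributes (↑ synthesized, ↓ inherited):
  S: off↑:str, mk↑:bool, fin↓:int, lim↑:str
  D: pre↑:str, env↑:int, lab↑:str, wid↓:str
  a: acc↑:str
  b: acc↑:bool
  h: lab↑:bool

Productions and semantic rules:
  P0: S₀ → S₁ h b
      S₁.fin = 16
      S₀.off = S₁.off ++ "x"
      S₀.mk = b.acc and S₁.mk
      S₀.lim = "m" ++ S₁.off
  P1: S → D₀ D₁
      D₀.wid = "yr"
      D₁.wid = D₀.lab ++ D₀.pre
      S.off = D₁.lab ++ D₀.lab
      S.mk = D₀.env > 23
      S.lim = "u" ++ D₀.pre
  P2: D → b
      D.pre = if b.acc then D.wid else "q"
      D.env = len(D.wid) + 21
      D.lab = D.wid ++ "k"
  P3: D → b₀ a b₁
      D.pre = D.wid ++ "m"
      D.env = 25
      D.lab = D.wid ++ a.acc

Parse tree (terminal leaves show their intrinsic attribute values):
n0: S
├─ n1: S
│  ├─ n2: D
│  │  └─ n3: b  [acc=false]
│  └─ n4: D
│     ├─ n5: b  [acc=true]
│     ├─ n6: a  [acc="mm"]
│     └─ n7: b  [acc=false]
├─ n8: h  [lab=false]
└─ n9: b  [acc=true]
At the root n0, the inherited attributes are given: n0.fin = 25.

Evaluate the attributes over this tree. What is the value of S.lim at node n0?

"myrkqmmyrk"

1. n0.fin = 25  [given at root]
2. n1.fin = 16  [16]
3. n2.wid = "yr"  ["yr"]
4. n3.acc = false  [terminal]
5. n2.pre = "q"  [if b.acc then D.wid else "q"]
6. n2.env = 23  [len(D.wid) + 21]
7. n2.lab = "yrk"  [D.wid ++ "k"]
8. n4.wid = "yrkq"  [D₀.lab ++ D₀.pre]
9. n5.acc = true  [terminal]
10. n6.acc = "mm"  [terminal]
11. n7.acc = false  [terminal]
12. n4.pre = "yrkqm"  [D.wid ++ "m"]
13. n4.env = 25  [25]
14. n4.lab = "yrkqmm"  [D.wid ++ a.acc]
15. n1.off = "yrkqmmyrk"  [D₁.lab ++ D₀.lab]
16. n1.mk = false  [D₀.env > 23]
17. n1.lim = "uq"  ["u" ++ D₀.pre]
18. n8.lab = false  [terminal]
19. n9.acc = true  [terminal]
20. n0.off = "yrkqmmyrkx"  [S₁.off ++ "x"]
21. n0.mk = false  [b.acc and S₁.mk]
22. n0.lim = "myrkqmmyrk"  ["m" ++ S₁.off]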